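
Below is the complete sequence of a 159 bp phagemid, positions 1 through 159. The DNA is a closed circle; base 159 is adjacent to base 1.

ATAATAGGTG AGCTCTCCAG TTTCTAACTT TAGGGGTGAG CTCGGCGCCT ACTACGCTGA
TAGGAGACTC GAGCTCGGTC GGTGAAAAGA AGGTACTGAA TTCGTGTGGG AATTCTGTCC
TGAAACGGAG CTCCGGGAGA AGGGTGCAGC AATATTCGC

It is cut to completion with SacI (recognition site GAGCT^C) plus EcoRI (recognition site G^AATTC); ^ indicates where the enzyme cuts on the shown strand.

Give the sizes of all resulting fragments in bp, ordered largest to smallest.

41, 33, 28, 23, 22, 12 bp

SacI sites (GAGCTC) start at positions 10, 38, 71, 128.
SacI cuts after base 5 of each site (before the last base), so after positions 14, 42, 75, 132.
EcoRI sites (GAATTC) start at positions 98, 110.
EcoRI cuts after the first base of each site, so after positions 98, 110.
Combined cut positions: 14, 42, 75, 98, 110, 132.
Circular molecule, 6 cuts → 6 fragments:
  15–42 → 28 bp
  43–75 → 33 bp
  76–98 → 23 bp
  99–110 → 12 bp
  111–132 → 22 bp
  133–159 then 1–14 → 27 + 14 = 41 bp
Sorted largest to smallest: 41, 33, 28, 23, 22, 12 bp.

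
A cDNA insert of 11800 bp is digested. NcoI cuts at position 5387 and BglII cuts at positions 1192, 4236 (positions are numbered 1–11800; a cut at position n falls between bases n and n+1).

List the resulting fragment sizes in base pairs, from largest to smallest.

Combined cut positions (sorted): 1192, 4236, 5387.
Linear molecule, 3 cuts → 4 fragments:
  1192 − 0 = 1192 bp
  4236 − 1192 = 3044 bp
  5387 − 4236 = 1151 bp
  11800 − 5387 = 6413 bp
Sorted largest to smallest: 6413, 3044, 1192, 1151 bp.

6413, 3044, 1192, 1151 bp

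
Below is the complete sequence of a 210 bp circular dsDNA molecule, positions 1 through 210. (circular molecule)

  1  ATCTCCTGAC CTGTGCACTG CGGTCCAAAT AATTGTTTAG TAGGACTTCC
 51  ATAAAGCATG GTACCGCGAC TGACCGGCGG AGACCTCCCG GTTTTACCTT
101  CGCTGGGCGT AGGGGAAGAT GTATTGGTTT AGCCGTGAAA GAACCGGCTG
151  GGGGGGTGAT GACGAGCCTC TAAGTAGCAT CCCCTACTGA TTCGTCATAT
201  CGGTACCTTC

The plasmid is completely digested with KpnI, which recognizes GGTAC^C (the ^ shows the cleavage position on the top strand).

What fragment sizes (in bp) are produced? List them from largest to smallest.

KpnI sites (GGTACC) start at positions 60, 202.
KpnI cuts after base 5 of each site (before the last base), so after positions 64, 206.
Circular molecule, 2 cuts → 2 fragments:
  65–206 → 142 bp
  207–210 then 1–64 → 4 + 64 = 68 bp
Sorted largest to smallest: 142, 68 bp.

142, 68 bp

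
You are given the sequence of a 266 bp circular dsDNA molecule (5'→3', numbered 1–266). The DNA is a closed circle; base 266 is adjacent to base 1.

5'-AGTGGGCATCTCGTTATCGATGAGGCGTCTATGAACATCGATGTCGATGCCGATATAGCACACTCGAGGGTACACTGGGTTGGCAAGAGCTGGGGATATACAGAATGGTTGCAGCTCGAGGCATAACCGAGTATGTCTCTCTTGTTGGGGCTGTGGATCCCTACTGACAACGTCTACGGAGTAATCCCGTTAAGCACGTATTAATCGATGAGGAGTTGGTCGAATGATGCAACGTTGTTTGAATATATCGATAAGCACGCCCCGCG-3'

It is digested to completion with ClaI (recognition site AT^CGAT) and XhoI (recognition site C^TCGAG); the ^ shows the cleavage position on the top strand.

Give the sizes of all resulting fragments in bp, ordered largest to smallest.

90, 52, 43, 35, 25, 21 bp

ClaI sites (ATCGAT) start at positions 16, 37, 204, 247.
ClaI cuts after base 2 of each site, so after positions 17, 38, 205, 248.
XhoI sites (CTCGAG) start at positions 63, 115.
XhoI cuts after the first base of each site, so after positions 63, 115.
Combined cut positions: 17, 38, 63, 115, 205, 248.
Circular molecule, 6 cuts → 6 fragments:
  18–38 → 21 bp
  39–63 → 25 bp
  64–115 → 52 bp
  116–205 → 90 bp
  206–248 → 43 bp
  249–266 then 1–17 → 18 + 17 = 35 bp
Sorted largest to smallest: 90, 52, 43, 35, 25, 21 bp.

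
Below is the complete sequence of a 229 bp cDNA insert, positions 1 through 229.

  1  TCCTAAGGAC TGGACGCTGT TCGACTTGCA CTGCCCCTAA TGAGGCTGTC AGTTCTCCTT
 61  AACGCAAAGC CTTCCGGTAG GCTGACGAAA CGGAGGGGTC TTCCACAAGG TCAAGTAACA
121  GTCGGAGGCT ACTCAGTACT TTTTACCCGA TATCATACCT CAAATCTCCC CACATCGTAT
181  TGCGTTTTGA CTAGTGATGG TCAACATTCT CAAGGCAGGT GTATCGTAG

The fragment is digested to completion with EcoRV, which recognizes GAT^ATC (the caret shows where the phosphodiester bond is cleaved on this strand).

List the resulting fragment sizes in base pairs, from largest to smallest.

151, 78 bp

The EcoRV site (GATATC) starts at position 149.
EcoRV cuts after base 3 of each site, so after position 151.
Linear molecule, 1 cut → 2 fragments:
  1–151 → 151 bp
  152–229 → 78 bp
Sorted largest to smallest: 151, 78 bp.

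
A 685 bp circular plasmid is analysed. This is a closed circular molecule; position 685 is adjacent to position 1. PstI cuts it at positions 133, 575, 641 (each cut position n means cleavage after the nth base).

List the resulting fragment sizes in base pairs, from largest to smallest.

Circular molecule, 3 cuts → 3 fragments:
  575 − 133 = 442 bp
  641 − 575 = 66 bp
  wrap: 685 − 641 + 133 = 177 bp
Sorted largest to smallest: 442, 177, 66 bp.

442, 177, 66 bp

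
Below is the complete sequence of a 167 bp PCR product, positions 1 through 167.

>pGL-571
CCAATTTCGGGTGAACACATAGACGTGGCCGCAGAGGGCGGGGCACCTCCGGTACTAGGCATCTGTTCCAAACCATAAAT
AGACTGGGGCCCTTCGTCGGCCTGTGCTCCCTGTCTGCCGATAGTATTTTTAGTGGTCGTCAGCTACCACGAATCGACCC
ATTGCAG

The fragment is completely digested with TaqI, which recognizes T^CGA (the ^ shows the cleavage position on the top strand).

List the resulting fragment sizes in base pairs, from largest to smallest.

The TaqI site (TCGA) starts at position 154.
TaqI cuts after the first base of each site, so after position 154.
Linear molecule, 1 cut → 2 fragments:
  1–154 → 154 bp
  155–167 → 13 bp
Sorted largest to smallest: 154, 13 bp.

154, 13 bp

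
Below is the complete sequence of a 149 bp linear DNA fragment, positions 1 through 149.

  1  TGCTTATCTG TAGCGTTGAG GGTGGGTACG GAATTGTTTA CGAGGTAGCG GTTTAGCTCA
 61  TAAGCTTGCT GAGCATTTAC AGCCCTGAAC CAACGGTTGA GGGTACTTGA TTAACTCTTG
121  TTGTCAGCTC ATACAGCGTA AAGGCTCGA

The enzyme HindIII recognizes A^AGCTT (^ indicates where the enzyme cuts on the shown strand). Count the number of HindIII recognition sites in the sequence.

AAGCTT occurs starting at position 62.
HindIII cuts at 1 site.

1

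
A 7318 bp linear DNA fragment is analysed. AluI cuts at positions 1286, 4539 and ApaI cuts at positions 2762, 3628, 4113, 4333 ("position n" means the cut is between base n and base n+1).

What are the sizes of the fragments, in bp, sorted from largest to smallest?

Combined cut positions (sorted): 1286, 2762, 3628, 4113, 4333, 4539.
Linear molecule, 6 cuts → 7 fragments:
  1286 − 0 = 1286 bp
  2762 − 1286 = 1476 bp
  3628 − 2762 = 866 bp
  4113 − 3628 = 485 bp
  4333 − 4113 = 220 bp
  4539 − 4333 = 206 bp
  7318 − 4539 = 2779 bp
Sorted largest to smallest: 2779, 1476, 1286, 866, 485, 220, 206 bp.

2779, 1476, 1286, 866, 485, 220, 206 bp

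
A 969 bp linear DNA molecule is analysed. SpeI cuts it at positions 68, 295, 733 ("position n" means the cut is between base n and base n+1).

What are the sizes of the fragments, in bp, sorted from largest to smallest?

Linear molecule, 3 cuts → 4 fragments:
  68 − 0 = 68 bp
  295 − 68 = 227 bp
  733 − 295 = 438 bp
  969 − 733 = 236 bp
Sorted largest to smallest: 438, 236, 227, 68 bp.

438, 236, 227, 68 bp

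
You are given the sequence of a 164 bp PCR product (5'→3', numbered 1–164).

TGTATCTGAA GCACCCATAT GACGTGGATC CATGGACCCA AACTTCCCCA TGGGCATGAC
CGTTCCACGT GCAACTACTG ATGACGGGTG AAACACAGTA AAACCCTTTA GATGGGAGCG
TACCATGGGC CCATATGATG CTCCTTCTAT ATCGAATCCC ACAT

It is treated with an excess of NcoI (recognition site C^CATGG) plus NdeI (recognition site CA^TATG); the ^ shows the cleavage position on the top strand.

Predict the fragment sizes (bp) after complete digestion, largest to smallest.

NcoI sites (CCATGG) start at positions 30, 48, 123.
NcoI cuts after the first base of each site, so after positions 30, 48, 123.
NdeI sites (CATATG) start at positions 16, 132.
NdeI cuts after base 2 of each site, so after positions 17, 133.
Combined cut positions: 17, 30, 48, 123, 133.
Linear molecule, 5 cuts → 6 fragments:
  1–17 → 17 bp
  18–30 → 13 bp
  31–48 → 18 bp
  49–123 → 75 bp
  124–133 → 10 bp
  134–164 → 31 bp
Sorted largest to smallest: 75, 31, 18, 17, 13, 10 bp.

75, 31, 18, 17, 13, 10 bp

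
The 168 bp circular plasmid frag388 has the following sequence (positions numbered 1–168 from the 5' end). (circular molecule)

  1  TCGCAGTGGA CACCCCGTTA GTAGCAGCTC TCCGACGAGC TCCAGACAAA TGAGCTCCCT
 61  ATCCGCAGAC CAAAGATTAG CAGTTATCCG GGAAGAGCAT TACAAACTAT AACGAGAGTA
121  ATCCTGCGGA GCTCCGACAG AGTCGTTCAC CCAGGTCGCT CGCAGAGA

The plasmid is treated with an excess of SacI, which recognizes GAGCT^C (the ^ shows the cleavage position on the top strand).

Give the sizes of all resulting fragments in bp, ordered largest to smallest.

77, 76, 15 bp

SacI sites (GAGCTC) start at positions 37, 52, 129.
SacI cuts after base 5 of each site (before the last base), so after positions 41, 56, 133.
Circular molecule, 3 cuts → 3 fragments:
  42–56 → 15 bp
  57–133 → 77 bp
  134–168 then 1–41 → 35 + 41 = 76 bp
Sorted largest to smallest: 77, 76, 15 bp.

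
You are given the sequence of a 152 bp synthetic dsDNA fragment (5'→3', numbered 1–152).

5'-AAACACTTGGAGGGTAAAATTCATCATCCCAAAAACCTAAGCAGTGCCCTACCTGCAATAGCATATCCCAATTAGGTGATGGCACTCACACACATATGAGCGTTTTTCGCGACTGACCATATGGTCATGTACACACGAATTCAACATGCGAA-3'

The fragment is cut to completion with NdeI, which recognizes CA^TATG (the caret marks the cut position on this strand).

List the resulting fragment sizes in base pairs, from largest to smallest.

NdeI sites (CATATG) start at positions 93, 118.
NdeI cuts after base 2 of each site, so after positions 94, 119.
Linear molecule, 2 cuts → 3 fragments:
  1–94 → 94 bp
  95–119 → 25 bp
  120–152 → 33 bp
Sorted largest to smallest: 94, 33, 25 bp.

94, 33, 25 bp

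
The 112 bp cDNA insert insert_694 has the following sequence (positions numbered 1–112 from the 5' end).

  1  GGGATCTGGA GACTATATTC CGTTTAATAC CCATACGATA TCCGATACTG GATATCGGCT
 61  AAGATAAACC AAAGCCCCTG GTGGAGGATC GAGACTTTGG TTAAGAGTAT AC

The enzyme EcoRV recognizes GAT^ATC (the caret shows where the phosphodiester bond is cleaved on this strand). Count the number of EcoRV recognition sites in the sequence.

2

GATATC occurs starting at positions 37, 51.
EcoRV cuts at 2 sites.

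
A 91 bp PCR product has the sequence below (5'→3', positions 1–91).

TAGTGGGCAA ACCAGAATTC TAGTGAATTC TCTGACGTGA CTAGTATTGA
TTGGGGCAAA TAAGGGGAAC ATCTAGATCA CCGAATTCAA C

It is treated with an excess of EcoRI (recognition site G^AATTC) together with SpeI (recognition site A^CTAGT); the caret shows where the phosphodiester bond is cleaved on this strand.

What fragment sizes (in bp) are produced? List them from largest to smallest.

43, 15, 15, 10, 8 bp

EcoRI sites (GAATTC) start at positions 15, 25, 83.
EcoRI cuts after the first base of each site, so after positions 15, 25, 83.
The SpeI site (ACTAGT) starts at position 40.
SpeI cuts after the first base of each site, so after position 40.
Combined cut positions: 15, 25, 40, 83.
Linear molecule, 4 cuts → 5 fragments:
  1–15 → 15 bp
  16–25 → 10 bp
  26–40 → 15 bp
  41–83 → 43 bp
  84–91 → 8 bp
Sorted largest to smallest: 43, 15, 15, 10, 8 bp.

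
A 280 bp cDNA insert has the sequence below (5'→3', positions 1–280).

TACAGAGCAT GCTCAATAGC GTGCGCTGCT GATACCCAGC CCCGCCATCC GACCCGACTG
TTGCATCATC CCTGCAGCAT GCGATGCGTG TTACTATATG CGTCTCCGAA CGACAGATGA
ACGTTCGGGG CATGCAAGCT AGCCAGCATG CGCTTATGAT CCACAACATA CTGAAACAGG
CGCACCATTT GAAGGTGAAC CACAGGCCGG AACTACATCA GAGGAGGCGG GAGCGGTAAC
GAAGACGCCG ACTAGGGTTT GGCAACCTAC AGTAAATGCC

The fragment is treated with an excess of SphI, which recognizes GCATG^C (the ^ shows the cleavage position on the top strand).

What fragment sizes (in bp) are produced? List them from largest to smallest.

130, 70, 53, 16, 11 bp

SphI sites (GCATGC) start at positions 7, 77, 130, 146.
SphI cuts after base 5 of each site (before the last base), so after positions 11, 81, 134, 150.
Linear molecule, 4 cuts → 5 fragments:
  1–11 → 11 bp
  12–81 → 70 bp
  82–134 → 53 bp
  135–150 → 16 bp
  151–280 → 130 bp
Sorted largest to smallest: 130, 70, 53, 16, 11 bp.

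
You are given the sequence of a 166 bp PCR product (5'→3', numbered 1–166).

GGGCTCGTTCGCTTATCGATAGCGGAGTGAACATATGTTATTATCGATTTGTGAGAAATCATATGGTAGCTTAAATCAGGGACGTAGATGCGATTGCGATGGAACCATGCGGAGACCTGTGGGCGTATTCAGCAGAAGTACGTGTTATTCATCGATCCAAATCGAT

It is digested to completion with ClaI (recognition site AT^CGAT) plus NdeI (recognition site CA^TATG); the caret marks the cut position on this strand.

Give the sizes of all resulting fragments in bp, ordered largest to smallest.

91, 17, 17, 16, 11, 10, 4 bp

ClaI sites (ATCGAT) start at positions 15, 43, 151, 161.
ClaI cuts after base 2 of each site, so after positions 16, 44, 152, 162.
NdeI sites (CATATG) start at positions 32, 60.
NdeI cuts after base 2 of each site, so after positions 33, 61.
Combined cut positions: 16, 33, 44, 61, 152, 162.
Linear molecule, 6 cuts → 7 fragments:
  1–16 → 16 bp
  17–33 → 17 bp
  34–44 → 11 bp
  45–61 → 17 bp
  62–152 → 91 bp
  153–162 → 10 bp
  163–166 → 4 bp
Sorted largest to smallest: 91, 17, 17, 16, 11, 10, 4 bp.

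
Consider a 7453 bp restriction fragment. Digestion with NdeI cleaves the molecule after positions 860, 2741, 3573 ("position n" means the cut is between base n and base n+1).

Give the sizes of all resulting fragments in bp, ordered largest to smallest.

3880, 1881, 860, 832 bp

Linear molecule, 3 cuts → 4 fragments:
  860 − 0 = 860 bp
  2741 − 860 = 1881 bp
  3573 − 2741 = 832 bp
  7453 − 3573 = 3880 bp
Sorted largest to smallest: 3880, 1881, 860, 832 bp.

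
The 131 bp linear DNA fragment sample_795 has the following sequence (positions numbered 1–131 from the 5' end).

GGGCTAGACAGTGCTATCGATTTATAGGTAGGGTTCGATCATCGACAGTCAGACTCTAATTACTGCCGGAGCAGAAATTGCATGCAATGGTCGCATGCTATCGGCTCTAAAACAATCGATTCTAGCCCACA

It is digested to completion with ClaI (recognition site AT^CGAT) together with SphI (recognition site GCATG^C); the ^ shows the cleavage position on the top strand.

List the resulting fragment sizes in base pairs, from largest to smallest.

ClaI sites (ATCGAT) start at positions 16, 115.
ClaI cuts after base 2 of each site, so after positions 17, 116.
SphI sites (GCATGC) start at positions 80, 93.
SphI cuts after base 5 of each site (before the last base), so after positions 84, 97.
Combined cut positions: 17, 84, 97, 116.
Linear molecule, 4 cuts → 5 fragments:
  1–17 → 17 bp
  18–84 → 67 bp
  85–97 → 13 bp
  98–116 → 19 bp
  117–131 → 15 bp
Sorted largest to smallest: 67, 19, 17, 15, 13 bp.

67, 19, 17, 15, 13 bp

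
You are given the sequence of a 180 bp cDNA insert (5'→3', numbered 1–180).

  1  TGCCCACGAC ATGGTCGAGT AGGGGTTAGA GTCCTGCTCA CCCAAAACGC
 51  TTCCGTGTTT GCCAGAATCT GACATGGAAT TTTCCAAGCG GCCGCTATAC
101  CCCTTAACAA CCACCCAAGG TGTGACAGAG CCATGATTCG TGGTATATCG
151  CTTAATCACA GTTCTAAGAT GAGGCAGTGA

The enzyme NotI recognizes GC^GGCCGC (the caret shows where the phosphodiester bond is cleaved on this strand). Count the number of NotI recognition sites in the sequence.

1

GCGGCCGC occurs starting at position 88.
NotI cuts at 1 site.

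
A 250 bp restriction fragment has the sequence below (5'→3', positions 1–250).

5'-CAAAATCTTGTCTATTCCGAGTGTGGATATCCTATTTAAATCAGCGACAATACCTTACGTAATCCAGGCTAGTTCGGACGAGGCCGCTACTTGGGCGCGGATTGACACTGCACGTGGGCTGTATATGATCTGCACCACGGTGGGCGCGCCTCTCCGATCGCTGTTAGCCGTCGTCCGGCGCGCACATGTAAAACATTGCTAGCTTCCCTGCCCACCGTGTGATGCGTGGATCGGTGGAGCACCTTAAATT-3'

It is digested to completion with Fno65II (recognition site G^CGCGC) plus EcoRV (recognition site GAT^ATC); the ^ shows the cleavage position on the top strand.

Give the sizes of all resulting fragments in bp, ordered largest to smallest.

116, 72, 34, 28 bp

Fno65II sites (GCGCGC) start at positions 144, 178.
Fno65II cuts after the first base of each site, so after positions 144, 178.
The EcoRV site (GATATC) starts at position 26.
EcoRV cuts after base 3 of each site, so after position 28.
Combined cut positions: 28, 144, 178.
Linear molecule, 3 cuts → 4 fragments:
  1–28 → 28 bp
  29–144 → 116 bp
  145–178 → 34 bp
  179–250 → 72 bp
Sorted largest to smallest: 116, 72, 34, 28 bp.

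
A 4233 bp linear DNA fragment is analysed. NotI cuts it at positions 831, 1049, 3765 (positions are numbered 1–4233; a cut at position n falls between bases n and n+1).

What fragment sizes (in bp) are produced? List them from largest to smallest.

Linear molecule, 3 cuts → 4 fragments:
  831 − 0 = 831 bp
  1049 − 831 = 218 bp
  3765 − 1049 = 2716 bp
  4233 − 3765 = 468 bp
Sorted largest to smallest: 2716, 831, 468, 218 bp.

2716, 831, 468, 218 bp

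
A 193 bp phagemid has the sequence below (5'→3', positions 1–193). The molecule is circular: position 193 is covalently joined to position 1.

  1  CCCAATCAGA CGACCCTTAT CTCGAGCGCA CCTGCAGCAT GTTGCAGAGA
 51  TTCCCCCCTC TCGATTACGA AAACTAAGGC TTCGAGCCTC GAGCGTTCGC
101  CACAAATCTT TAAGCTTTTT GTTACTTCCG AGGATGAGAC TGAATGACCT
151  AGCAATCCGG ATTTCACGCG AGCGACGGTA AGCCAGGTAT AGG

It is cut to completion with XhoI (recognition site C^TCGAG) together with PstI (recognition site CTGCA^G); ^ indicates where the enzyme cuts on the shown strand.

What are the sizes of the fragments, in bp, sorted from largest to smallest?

XhoI sites (CTCGAG) start at positions 21, 88.
XhoI cuts after the first base of each site, so after positions 21, 88.
The PstI site (CTGCAG) starts at position 32.
PstI cuts after base 5 of each site (before the last base), so after position 36.
Combined cut positions: 21, 36, 88.
Circular molecule, 3 cuts → 3 fragments:
  22–36 → 15 bp
  37–88 → 52 bp
  89–193 then 1–21 → 105 + 21 = 126 bp
Sorted largest to smallest: 126, 52, 15 bp.

126, 52, 15 bp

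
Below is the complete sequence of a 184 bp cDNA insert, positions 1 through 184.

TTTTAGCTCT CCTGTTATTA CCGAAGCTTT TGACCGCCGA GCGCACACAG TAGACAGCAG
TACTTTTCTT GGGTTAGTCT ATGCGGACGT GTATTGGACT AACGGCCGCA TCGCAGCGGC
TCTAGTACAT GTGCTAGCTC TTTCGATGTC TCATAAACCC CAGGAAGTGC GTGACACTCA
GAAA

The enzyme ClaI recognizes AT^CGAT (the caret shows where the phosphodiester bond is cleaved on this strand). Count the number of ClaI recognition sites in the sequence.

0

No occurrence of ATCGAT is present in the sequence.
ClaI does not cut: 0 sites.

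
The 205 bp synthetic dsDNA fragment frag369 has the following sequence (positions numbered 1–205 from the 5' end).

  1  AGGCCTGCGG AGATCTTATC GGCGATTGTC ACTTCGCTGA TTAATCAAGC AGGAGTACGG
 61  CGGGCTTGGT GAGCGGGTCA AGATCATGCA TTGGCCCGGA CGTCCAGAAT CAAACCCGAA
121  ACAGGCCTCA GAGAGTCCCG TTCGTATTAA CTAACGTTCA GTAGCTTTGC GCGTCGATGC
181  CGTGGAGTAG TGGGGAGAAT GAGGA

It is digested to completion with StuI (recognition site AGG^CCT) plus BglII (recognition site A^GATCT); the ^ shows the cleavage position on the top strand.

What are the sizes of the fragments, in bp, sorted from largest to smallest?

StuI sites (AGGCCT) start at positions 1, 123.
StuI cuts after base 3 of each site, so after positions 3, 125.
The BglII site (AGATCT) starts at position 11.
BglII cuts after the first base of each site, so after position 11.
Combined cut positions: 3, 11, 125.
Linear molecule, 3 cuts → 4 fragments:
  1–3 → 3 bp
  4–11 → 8 bp
  12–125 → 114 bp
  126–205 → 80 bp
Sorted largest to smallest: 114, 80, 8, 3 bp.

114, 80, 8, 3 bp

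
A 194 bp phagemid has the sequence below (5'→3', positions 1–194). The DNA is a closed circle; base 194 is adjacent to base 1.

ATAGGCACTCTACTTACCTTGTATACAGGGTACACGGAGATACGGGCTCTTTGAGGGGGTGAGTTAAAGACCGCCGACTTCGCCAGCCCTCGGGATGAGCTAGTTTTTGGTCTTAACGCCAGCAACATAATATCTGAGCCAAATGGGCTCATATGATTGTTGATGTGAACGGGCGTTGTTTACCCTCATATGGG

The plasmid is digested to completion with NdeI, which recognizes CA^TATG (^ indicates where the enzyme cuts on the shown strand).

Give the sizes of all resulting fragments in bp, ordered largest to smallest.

157, 37 bp

NdeI sites (CATATG) start at positions 150, 187.
NdeI cuts after base 2 of each site, so after positions 151, 188.
Circular molecule, 2 cuts → 2 fragments:
  152–188 → 37 bp
  189–194 then 1–151 → 6 + 151 = 157 bp
Sorted largest to smallest: 157, 37 bp.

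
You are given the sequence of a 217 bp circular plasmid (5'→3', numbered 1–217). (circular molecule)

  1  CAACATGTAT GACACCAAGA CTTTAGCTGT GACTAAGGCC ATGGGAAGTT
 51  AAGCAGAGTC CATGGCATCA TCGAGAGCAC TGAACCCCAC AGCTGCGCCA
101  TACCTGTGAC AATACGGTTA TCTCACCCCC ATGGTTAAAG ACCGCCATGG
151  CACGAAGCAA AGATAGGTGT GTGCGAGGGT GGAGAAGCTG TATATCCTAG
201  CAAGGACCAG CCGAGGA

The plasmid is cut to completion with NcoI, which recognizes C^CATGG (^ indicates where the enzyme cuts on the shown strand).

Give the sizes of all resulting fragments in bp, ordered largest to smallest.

111, 69, 21, 16 bp

NcoI sites (CCATGG) start at positions 39, 60, 129, 145.
NcoI cuts after the first base of each site, so after positions 39, 60, 129, 145.
Circular molecule, 4 cuts → 4 fragments:
  40–60 → 21 bp
  61–129 → 69 bp
  130–145 → 16 bp
  146–217 then 1–39 → 72 + 39 = 111 bp
Sorted largest to smallest: 111, 69, 21, 16 bp.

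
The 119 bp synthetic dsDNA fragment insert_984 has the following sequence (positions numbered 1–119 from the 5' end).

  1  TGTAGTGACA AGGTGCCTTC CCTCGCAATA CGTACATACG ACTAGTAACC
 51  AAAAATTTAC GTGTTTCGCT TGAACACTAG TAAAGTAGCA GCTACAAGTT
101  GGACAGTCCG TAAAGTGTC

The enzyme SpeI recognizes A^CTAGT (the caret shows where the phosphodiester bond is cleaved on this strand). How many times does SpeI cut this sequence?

2

ACTAGT occurs starting at positions 41, 76.
SpeI cuts at 2 sites.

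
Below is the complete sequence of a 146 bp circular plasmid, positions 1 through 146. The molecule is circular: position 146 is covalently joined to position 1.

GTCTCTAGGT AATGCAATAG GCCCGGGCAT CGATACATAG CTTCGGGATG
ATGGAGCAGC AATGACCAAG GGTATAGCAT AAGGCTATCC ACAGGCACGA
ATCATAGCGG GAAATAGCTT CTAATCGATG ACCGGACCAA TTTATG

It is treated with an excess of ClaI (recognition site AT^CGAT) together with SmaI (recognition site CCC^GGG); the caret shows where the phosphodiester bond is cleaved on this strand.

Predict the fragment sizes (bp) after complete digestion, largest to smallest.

ClaI sites (ATCGAT) start at positions 29, 124.
ClaI cuts after base 2 of each site, so after positions 30, 125.
The SmaI site (CCCGGG) starts at position 22.
SmaI cuts after base 3 of each site, so after position 24.
Combined cut positions: 24, 30, 125.
Circular molecule, 3 cuts → 3 fragments:
  25–30 → 6 bp
  31–125 → 95 bp
  126–146 then 1–24 → 21 + 24 = 45 bp
Sorted largest to smallest: 95, 45, 6 bp.

95, 45, 6 bp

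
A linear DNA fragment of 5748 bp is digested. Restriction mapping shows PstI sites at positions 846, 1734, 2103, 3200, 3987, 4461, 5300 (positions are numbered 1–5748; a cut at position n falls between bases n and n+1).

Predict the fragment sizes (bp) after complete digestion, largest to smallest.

Linear molecule, 7 cuts → 8 fragments:
  846 − 0 = 846 bp
  1734 − 846 = 888 bp
  2103 − 1734 = 369 bp
  3200 − 2103 = 1097 bp
  3987 − 3200 = 787 bp
  4461 − 3987 = 474 bp
  5300 − 4461 = 839 bp
  5748 − 5300 = 448 bp
Sorted largest to smallest: 1097, 888, 846, 839, 787, 474, 448, 369 bp.

1097, 888, 846, 839, 787, 474, 448, 369 bp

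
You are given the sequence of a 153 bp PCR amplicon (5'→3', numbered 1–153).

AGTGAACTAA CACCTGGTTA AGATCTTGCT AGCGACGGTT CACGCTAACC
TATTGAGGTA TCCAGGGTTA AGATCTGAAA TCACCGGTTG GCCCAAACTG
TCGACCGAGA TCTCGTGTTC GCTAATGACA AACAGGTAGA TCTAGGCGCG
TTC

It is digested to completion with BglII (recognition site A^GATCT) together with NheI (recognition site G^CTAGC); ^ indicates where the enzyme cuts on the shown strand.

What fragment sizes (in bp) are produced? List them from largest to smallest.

BglII sites (AGATCT) start at positions 21, 71, 108, 138.
BglII cuts after the first base of each site, so after positions 21, 71, 108, 138.
The NheI site (GCTAGC) starts at position 28.
NheI cuts after the first base of each site, so after position 28.
Combined cut positions: 21, 28, 71, 108, 138.
Linear molecule, 5 cuts → 6 fragments:
  1–21 → 21 bp
  22–28 → 7 bp
  29–71 → 43 bp
  72–108 → 37 bp
  109–138 → 30 bp
  139–153 → 15 bp
Sorted largest to smallest: 43, 37, 30, 21, 15, 7 bp.

43, 37, 30, 21, 15, 7 bp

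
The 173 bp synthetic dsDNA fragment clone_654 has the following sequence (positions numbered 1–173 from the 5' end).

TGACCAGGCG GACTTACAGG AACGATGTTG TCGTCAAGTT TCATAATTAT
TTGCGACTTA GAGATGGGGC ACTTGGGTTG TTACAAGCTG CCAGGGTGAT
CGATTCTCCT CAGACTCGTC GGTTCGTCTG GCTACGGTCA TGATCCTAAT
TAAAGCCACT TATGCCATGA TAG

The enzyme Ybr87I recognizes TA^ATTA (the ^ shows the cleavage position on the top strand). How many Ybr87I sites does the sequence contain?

TAATTA occurs starting at positions 44, 147.
Ybr87I cuts at 2 sites.

2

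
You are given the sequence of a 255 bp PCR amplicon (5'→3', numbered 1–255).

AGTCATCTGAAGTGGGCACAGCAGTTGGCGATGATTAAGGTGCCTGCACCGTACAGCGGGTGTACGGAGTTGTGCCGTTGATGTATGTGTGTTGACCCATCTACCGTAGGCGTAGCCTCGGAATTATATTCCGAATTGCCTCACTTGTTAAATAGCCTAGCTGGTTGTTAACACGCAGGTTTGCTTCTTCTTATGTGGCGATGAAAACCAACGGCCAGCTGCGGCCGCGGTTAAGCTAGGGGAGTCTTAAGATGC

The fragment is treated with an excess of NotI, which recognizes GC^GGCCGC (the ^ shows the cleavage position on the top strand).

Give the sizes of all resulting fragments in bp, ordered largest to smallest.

The NotI site (GCGGCCGC) starts at position 221.
NotI cuts after base 2 of each site, so after position 222.
Linear molecule, 1 cut → 2 fragments:
  1–222 → 222 bp
  223–255 → 33 bp
Sorted largest to smallest: 222, 33 bp.

222, 33 bp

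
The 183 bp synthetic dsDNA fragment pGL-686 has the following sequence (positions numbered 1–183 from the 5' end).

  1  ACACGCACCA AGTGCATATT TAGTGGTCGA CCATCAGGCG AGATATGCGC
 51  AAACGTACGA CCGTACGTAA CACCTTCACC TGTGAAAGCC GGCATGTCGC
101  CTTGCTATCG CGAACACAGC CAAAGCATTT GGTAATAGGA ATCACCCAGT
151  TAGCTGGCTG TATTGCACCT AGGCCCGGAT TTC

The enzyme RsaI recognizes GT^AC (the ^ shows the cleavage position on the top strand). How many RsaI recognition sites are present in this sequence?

GTAC occurs starting at positions 55, 63.
RsaI cuts at 2 sites.

2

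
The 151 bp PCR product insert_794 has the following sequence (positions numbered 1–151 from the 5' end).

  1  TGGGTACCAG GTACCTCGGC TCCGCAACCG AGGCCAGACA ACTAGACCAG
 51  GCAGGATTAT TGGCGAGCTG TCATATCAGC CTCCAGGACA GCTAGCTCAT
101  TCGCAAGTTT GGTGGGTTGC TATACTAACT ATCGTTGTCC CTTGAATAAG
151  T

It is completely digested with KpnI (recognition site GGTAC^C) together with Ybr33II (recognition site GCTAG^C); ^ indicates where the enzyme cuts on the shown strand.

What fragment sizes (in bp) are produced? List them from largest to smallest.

KpnI sites (GGTACC) start at positions 3, 10.
KpnI cuts after base 5 of each site (before the last base), so after positions 7, 14.
The Ybr33II site (GCTAGC) starts at position 91.
Ybr33II cuts after base 5 of each site (before the last base), so after position 95.
Combined cut positions: 7, 14, 95.
Linear molecule, 3 cuts → 4 fragments:
  1–7 → 7 bp
  8–14 → 7 bp
  15–95 → 81 bp
  96–151 → 56 bp
Sorted largest to smallest: 81, 56, 7, 7 bp.

81, 56, 7, 7 bp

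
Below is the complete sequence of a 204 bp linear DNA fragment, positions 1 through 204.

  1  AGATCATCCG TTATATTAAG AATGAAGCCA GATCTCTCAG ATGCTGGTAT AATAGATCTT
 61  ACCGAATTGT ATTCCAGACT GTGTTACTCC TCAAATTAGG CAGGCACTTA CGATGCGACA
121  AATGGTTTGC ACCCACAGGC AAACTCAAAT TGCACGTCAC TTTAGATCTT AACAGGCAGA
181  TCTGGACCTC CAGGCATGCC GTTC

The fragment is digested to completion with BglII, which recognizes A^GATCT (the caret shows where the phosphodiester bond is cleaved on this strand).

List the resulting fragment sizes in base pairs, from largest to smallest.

BglII sites (AGATCT) start at positions 30, 54, 164, 178.
BglII cuts after the first base of each site, so after positions 30, 54, 164, 178.
Linear molecule, 4 cuts → 5 fragments:
  1–30 → 30 bp
  31–54 → 24 bp
  55–164 → 110 bp
  165–178 → 14 bp
  179–204 → 26 bp
Sorted largest to smallest: 110, 30, 26, 24, 14 bp.

110, 30, 26, 24, 14 bp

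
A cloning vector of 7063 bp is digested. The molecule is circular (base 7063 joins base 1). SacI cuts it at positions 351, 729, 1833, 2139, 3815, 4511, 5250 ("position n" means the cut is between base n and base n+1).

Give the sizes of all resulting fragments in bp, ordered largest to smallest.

Circular molecule, 7 cuts → 7 fragments:
  729 − 351 = 378 bp
  1833 − 729 = 1104 bp
  2139 − 1833 = 306 bp
  3815 − 2139 = 1676 bp
  4511 − 3815 = 696 bp
  5250 − 4511 = 739 bp
  wrap: 7063 − 5250 + 351 = 2164 bp
Sorted largest to smallest: 2164, 1676, 1104, 739, 696, 378, 306 bp.

2164, 1676, 1104, 739, 696, 378, 306 bp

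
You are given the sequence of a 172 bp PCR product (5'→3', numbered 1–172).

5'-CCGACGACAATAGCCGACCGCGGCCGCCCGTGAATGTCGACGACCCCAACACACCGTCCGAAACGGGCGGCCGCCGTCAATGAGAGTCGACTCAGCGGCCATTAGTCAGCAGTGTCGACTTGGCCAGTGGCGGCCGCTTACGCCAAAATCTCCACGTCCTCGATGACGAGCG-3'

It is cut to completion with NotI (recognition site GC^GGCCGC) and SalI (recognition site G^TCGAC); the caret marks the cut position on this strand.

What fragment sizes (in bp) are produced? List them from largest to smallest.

NotI sites (GCGGCCGC) start at positions 20, 67, 130.
NotI cuts after base 2 of each site, so after positions 21, 68, 131.
SalI sites (GTCGAC) start at positions 36, 86, 114.
SalI cuts after the first base of each site, so after positions 36, 86, 114.
Combined cut positions: 21, 36, 68, 86, 114, 131.
Linear molecule, 6 cuts → 7 fragments:
  1–21 → 21 bp
  22–36 → 15 bp
  37–68 → 32 bp
  69–86 → 18 bp
  87–114 → 28 bp
  115–131 → 17 bp
  132–172 → 41 bp
Sorted largest to smallest: 41, 32, 28, 21, 18, 17, 15 bp.

41, 32, 28, 21, 18, 17, 15 bp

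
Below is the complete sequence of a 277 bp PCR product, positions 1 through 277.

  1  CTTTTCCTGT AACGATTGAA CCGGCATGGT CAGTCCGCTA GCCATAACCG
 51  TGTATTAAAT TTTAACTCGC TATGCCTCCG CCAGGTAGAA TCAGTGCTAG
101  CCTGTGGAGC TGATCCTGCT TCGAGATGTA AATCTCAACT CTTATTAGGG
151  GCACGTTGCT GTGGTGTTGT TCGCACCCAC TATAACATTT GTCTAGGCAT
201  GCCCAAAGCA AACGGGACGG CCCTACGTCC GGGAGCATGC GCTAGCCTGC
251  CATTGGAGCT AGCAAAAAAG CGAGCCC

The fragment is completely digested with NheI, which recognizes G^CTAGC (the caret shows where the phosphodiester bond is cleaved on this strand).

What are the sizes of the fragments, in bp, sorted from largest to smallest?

145, 59, 37, 19, 17 bp

NheI sites (GCTAGC) start at positions 37, 96, 241, 258.
NheI cuts after the first base of each site, so after positions 37, 96, 241, 258.
Linear molecule, 4 cuts → 5 fragments:
  1–37 → 37 bp
  38–96 → 59 bp
  97–241 → 145 bp
  242–258 → 17 bp
  259–277 → 19 bp
Sorted largest to smallest: 145, 59, 37, 19, 17 bp.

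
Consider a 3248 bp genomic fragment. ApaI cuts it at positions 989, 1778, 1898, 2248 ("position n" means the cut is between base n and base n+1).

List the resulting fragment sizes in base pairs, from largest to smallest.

1000, 989, 789, 350, 120 bp

Linear molecule, 4 cuts → 5 fragments:
  989 − 0 = 989 bp
  1778 − 989 = 789 bp
  1898 − 1778 = 120 bp
  2248 − 1898 = 350 bp
  3248 − 2248 = 1000 bp
Sorted largest to smallest: 1000, 989, 789, 350, 120 bp.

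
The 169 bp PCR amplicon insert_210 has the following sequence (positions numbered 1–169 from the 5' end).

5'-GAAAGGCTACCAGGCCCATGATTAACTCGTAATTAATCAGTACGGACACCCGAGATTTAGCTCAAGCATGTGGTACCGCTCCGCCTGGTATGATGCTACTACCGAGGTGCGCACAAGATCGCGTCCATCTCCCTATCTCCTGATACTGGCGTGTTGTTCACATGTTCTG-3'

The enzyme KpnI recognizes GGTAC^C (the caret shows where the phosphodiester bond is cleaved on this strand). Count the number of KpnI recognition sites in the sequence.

GGTACC occurs starting at position 72.
KpnI cuts at 1 site.

1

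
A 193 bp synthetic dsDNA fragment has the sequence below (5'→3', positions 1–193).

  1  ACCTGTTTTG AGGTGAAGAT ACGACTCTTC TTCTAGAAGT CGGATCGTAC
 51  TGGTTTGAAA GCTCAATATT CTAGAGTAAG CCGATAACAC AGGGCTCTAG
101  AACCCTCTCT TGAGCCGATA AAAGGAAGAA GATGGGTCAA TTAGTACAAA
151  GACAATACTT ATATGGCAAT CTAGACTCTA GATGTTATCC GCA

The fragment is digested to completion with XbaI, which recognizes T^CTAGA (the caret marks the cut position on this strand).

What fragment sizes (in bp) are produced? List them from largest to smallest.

74, 38, 32, 26, 16, 7 bp

XbaI sites (TCTAGA) start at positions 32, 70, 96, 170, 177.
XbaI cuts after the first base of each site, so after positions 32, 70, 96, 170, 177.
Linear molecule, 5 cuts → 6 fragments:
  1–32 → 32 bp
  33–70 → 38 bp
  71–96 → 26 bp
  97–170 → 74 bp
  171–177 → 7 bp
  178–193 → 16 bp
Sorted largest to smallest: 74, 38, 32, 26, 16, 7 bp.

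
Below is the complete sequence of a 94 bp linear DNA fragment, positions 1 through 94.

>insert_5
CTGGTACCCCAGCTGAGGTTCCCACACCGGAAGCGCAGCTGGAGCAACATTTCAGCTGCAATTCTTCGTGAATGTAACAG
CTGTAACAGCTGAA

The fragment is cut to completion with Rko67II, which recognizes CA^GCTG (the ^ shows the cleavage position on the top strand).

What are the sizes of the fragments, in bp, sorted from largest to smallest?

26, 25, 17, 11, 9, 6 bp

Rko67II sites (CAGCTG) start at positions 10, 36, 53, 78, 87.
Rko67II cuts after base 2 of each site, so after positions 11, 37, 54, 79, 88.
Linear molecule, 5 cuts → 6 fragments:
  1–11 → 11 bp
  12–37 → 26 bp
  38–54 → 17 bp
  55–79 → 25 bp
  80–88 → 9 bp
  89–94 → 6 bp
Sorted largest to smallest: 26, 25, 17, 11, 9, 6 bp.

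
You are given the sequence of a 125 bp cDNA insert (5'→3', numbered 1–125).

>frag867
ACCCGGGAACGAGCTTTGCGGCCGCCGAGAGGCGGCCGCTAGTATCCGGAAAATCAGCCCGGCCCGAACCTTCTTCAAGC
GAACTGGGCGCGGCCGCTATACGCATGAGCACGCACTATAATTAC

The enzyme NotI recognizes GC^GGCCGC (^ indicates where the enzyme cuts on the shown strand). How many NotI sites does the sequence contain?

GCGGCCGC occurs starting at positions 18, 32, 90.
NotI cuts at 3 sites.

3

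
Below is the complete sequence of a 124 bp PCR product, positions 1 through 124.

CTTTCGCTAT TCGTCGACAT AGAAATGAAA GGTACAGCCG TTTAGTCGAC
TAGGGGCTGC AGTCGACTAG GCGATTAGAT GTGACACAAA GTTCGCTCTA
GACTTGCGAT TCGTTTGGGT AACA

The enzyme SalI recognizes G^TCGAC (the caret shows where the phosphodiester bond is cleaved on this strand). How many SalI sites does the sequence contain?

GTCGAC occurs starting at positions 13, 45, 62.
SalI cuts at 3 sites.

3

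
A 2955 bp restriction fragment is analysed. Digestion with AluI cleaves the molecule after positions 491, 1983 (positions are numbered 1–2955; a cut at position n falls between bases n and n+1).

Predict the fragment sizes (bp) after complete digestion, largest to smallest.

Linear molecule, 2 cuts → 3 fragments:
  491 − 0 = 491 bp
  1983 − 491 = 1492 bp
  2955 − 1983 = 972 bp
Sorted largest to smallest: 1492, 972, 491 bp.

1492, 972, 491 bp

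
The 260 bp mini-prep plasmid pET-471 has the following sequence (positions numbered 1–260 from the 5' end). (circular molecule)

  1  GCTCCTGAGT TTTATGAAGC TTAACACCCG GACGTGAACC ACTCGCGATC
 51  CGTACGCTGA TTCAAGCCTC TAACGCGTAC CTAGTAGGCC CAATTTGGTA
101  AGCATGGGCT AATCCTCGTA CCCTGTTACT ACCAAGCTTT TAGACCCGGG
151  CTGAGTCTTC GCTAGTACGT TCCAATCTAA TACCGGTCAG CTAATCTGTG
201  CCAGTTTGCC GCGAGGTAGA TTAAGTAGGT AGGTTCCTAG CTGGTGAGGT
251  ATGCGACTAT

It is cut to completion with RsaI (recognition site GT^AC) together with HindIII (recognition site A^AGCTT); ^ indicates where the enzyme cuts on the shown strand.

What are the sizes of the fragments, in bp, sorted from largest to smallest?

RsaI sites (GTAC) start at positions 52, 77, 118, 165.
RsaI cuts after base 2 of each site, so after positions 53, 78, 119, 166.
HindIII sites (AAGCTT) start at positions 17, 134.
HindIII cuts after the first base of each site, so after positions 17, 134.
Combined cut positions: 17, 53, 78, 119, 134, 166.
Circular molecule, 6 cuts → 6 fragments:
  18–53 → 36 bp
  54–78 → 25 bp
  79–119 → 41 bp
  120–134 → 15 bp
  135–166 → 32 bp
  167–260 then 1–17 → 94 + 17 = 111 bp
Sorted largest to smallest: 111, 41, 36, 32, 25, 15 bp.

111, 41, 36, 32, 25, 15 bp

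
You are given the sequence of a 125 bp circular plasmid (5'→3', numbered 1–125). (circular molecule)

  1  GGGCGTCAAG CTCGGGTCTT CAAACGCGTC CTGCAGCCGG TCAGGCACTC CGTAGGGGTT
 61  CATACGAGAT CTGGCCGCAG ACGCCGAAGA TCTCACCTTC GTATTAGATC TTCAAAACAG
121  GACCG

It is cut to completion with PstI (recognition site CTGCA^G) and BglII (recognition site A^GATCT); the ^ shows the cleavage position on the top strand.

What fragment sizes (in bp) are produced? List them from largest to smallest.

The PstI site (CTGCAG) starts at position 31.
PstI cuts after base 5 of each site (before the last base), so after position 35.
BglII sites (AGATCT) start at positions 67, 88, 106.
BglII cuts after the first base of each site, so after positions 67, 88, 106.
Combined cut positions: 35, 67, 88, 106.
Circular molecule, 4 cuts → 4 fragments:
  36–67 → 32 bp
  68–88 → 21 bp
  89–106 → 18 bp
  107–125 then 1–35 → 19 + 35 = 54 bp
Sorted largest to smallest: 54, 32, 21, 18 bp.

54, 32, 21, 18 bp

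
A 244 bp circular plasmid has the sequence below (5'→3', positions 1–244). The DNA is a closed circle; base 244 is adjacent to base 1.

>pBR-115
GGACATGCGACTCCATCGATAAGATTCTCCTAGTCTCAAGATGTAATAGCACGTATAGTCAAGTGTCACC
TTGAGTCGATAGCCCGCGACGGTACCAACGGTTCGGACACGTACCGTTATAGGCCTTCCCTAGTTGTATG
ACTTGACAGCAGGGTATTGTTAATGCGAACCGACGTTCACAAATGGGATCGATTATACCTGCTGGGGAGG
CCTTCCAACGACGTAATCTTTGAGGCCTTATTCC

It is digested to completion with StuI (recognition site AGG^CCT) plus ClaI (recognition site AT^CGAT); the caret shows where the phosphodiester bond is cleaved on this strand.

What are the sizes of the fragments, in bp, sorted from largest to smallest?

107, 66, 25, 25, 21 bp

StuI sites (AGGCCT) start at positions 121, 208, 233.
StuI cuts after base 3 of each site, so after positions 123, 210, 235.
ClaI sites (ATCGAT) start at positions 15, 188.
ClaI cuts after base 2 of each site, so after positions 16, 189.
Combined cut positions: 16, 123, 189, 210, 235.
Circular molecule, 5 cuts → 5 fragments:
  17–123 → 107 bp
  124–189 → 66 bp
  190–210 → 21 bp
  211–235 → 25 bp
  236–244 then 1–16 → 9 + 16 = 25 bp
Sorted largest to smallest: 107, 66, 25, 25, 21 bp.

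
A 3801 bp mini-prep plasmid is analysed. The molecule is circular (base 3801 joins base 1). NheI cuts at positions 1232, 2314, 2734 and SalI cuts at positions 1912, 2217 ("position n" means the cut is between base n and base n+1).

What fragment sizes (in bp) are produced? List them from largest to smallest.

Combined cut positions (sorted): 1232, 1912, 2217, 2314, 2734.
Circular molecule, 5 cuts → 5 fragments:
  1912 − 1232 = 680 bp
  2217 − 1912 = 305 bp
  2314 − 2217 = 97 bp
  2734 − 2314 = 420 bp
  wrap: 3801 − 2734 + 1232 = 2299 bp
Sorted largest to smallest: 2299, 680, 420, 305, 97 bp.

2299, 680, 420, 305, 97 bp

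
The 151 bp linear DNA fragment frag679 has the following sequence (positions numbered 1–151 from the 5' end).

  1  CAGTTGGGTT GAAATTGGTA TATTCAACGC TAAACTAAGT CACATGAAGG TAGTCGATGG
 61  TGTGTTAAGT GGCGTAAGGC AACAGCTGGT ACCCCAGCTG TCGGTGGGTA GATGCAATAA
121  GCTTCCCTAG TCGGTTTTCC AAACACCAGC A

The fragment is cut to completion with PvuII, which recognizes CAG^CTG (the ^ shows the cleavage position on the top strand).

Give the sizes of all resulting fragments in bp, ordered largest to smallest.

85, 54, 12 bp

PvuII sites (CAGCTG) start at positions 83, 95.
PvuII cuts after base 3 of each site, so after positions 85, 97.
Linear molecule, 2 cuts → 3 fragments:
  1–85 → 85 bp
  86–97 → 12 bp
  98–151 → 54 bp
Sorted largest to smallest: 85, 54, 12 bp.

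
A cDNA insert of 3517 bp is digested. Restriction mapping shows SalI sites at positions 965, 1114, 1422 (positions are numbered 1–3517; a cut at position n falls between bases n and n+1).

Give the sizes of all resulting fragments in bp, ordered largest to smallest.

2095, 965, 308, 149 bp

Linear molecule, 3 cuts → 4 fragments:
  965 − 0 = 965 bp
  1114 − 965 = 149 bp
  1422 − 1114 = 308 bp
  3517 − 1422 = 2095 bp
Sorted largest to smallest: 2095, 965, 308, 149 bp.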